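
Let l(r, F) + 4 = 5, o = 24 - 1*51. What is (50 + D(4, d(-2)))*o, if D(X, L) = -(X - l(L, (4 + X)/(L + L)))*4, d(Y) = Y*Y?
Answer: -1026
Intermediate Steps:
o = -27 (o = 24 - 51 = -27)
d(Y) = Y²
l(r, F) = 1 (l(r, F) = -4 + 5 = 1)
D(X, L) = 4 - 4*X (D(X, L) = -(X - 1*1)*4 = -(X - 1)*4 = -(-1 + X)*4 = (1 - X)*4 = 4 - 4*X)
(50 + D(4, d(-2)))*o = (50 + (4 - 4*4))*(-27) = (50 + (4 - 16))*(-27) = (50 - 12)*(-27) = 38*(-27) = -1026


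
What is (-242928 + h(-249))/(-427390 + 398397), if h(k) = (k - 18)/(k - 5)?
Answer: 61703445/7364222 ≈ 8.3788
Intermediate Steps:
h(k) = (-18 + k)/(-5 + k)
(-242928 + h(-249))/(-427390 + 398397) = (-242928 + (-18 - 249)/(-5 - 249))/(-427390 + 398397) = (-242928 - 267/(-254))/(-28993) = (-242928 - 1/254*(-267))*(-1/28993) = (-242928 + 267/254)*(-1/28993) = -61703445/254*(-1/28993) = 61703445/7364222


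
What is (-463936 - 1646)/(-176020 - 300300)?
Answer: 17907/18320 ≈ 0.97746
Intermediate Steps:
(-463936 - 1646)/(-176020 - 300300) = -465582/(-476320) = -465582*(-1/476320) = 17907/18320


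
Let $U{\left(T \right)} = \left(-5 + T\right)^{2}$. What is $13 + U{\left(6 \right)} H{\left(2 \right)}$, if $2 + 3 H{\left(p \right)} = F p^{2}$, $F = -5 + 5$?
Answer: $\frac{37}{3} \approx 12.333$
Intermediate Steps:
$F = 0$
$H{\left(p \right)} = - \frac{2}{3}$ ($H{\left(p \right)} = - \frac{2}{3} + \frac{0 p^{2}}{3} = - \frac{2}{3} + \frac{1}{3} \cdot 0 = - \frac{2}{3} + 0 = - \frac{2}{3}$)
$13 + U{\left(6 \right)} H{\left(2 \right)} = 13 + \left(-5 + 6\right)^{2} \left(- \frac{2}{3}\right) = 13 + 1^{2} \left(- \frac{2}{3}\right) = 13 + 1 \left(- \frac{2}{3}\right) = 13 - \frac{2}{3} = \frac{37}{3}$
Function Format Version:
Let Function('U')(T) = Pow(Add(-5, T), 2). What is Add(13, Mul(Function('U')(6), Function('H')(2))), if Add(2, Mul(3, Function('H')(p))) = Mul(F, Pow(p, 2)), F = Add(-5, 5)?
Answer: Rational(37, 3) ≈ 12.333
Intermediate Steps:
F = 0
Function('H')(p) = Rational(-2, 3) (Function('H')(p) = Add(Rational(-2, 3), Mul(Rational(1, 3), Mul(0, Pow(p, 2)))) = Add(Rational(-2, 3), Mul(Rational(1, 3), 0)) = Add(Rational(-2, 3), 0) = Rational(-2, 3))
Add(13, Mul(Function('U')(6), Function('H')(2))) = Add(13, Mul(Pow(Add(-5, 6), 2), Rational(-2, 3))) = Add(13, Mul(Pow(1, 2), Rational(-2, 3))) = Add(13, Mul(1, Rational(-2, 3))) = Add(13, Rational(-2, 3)) = Rational(37, 3)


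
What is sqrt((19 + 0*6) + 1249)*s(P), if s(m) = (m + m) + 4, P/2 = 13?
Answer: 112*sqrt(317) ≈ 1994.1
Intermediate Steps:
P = 26 (P = 2*13 = 26)
s(m) = 4 + 2*m (s(m) = 2*m + 4 = 4 + 2*m)
sqrt((19 + 0*6) + 1249)*s(P) = sqrt((19 + 0*6) + 1249)*(4 + 2*26) = sqrt((19 + 0) + 1249)*(4 + 52) = sqrt(19 + 1249)*56 = sqrt(1268)*56 = (2*sqrt(317))*56 = 112*sqrt(317)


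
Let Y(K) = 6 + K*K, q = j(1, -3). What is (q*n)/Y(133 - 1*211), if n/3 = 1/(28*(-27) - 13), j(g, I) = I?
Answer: 3/1561070 ≈ 1.9218e-6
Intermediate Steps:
q = -3
n = -3/769 (n = 3/(28*(-27) - 13) = 3/(-756 - 13) = 3/(-769) = 3*(-1/769) = -3/769 ≈ -0.0039012)
Y(K) = 6 + K**2
(q*n)/Y(133 - 1*211) = (-3*(-3/769))/(6 + (133 - 1*211)**2) = 9/(769*(6 + (133 - 211)**2)) = 9/(769*(6 + (-78)**2)) = 9/(769*(6 + 6084)) = (9/769)/6090 = (9/769)*(1/6090) = 3/1561070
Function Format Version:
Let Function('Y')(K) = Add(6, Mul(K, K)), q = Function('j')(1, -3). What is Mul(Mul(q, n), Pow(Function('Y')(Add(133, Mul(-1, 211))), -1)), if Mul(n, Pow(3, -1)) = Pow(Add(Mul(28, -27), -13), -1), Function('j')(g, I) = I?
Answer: Rational(3, 1561070) ≈ 1.9218e-6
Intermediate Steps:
q = -3
n = Rational(-3, 769) (n = Mul(3, Pow(Add(Mul(28, -27), -13), -1)) = Mul(3, Pow(Add(-756, -13), -1)) = Mul(3, Pow(-769, -1)) = Mul(3, Rational(-1, 769)) = Rational(-3, 769) ≈ -0.0039012)
Function('Y')(K) = Add(6, Pow(K, 2))
Mul(Mul(q, n), Pow(Function('Y')(Add(133, Mul(-1, 211))), -1)) = Mul(Mul(-3, Rational(-3, 769)), Pow(Add(6, Pow(Add(133, Mul(-1, 211)), 2)), -1)) = Mul(Rational(9, 769), Pow(Add(6, Pow(Add(133, -211), 2)), -1)) = Mul(Rational(9, 769), Pow(Add(6, Pow(-78, 2)), -1)) = Mul(Rational(9, 769), Pow(Add(6, 6084), -1)) = Mul(Rational(9, 769), Pow(6090, -1)) = Mul(Rational(9, 769), Rational(1, 6090)) = Rational(3, 1561070)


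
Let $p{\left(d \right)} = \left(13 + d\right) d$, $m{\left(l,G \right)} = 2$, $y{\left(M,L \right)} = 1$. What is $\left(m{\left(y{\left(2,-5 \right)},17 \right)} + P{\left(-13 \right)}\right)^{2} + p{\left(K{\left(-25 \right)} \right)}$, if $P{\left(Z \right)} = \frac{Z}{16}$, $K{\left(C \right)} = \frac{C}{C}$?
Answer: $\frac{3945}{256} \approx 15.41$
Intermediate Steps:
$K{\left(C \right)} = 1$
$p{\left(d \right)} = d \left(13 + d\right)$
$P{\left(Z \right)} = \frac{Z}{16}$ ($P{\left(Z \right)} = Z \frac{1}{16} = \frac{Z}{16}$)
$\left(m{\left(y{\left(2,-5 \right)},17 \right)} + P{\left(-13 \right)}\right)^{2} + p{\left(K{\left(-25 \right)} \right)} = \left(2 + \frac{1}{16} \left(-13\right)\right)^{2} + 1 \left(13 + 1\right) = \left(2 - \frac{13}{16}\right)^{2} + 1 \cdot 14 = \left(\frac{19}{16}\right)^{2} + 14 = \frac{361}{256} + 14 = \frac{3945}{256}$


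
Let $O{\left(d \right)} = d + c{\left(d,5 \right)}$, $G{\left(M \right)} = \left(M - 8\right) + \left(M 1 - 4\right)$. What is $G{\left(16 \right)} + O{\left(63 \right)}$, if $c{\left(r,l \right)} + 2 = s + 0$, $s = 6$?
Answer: $87$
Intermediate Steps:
$c{\left(r,l \right)} = 4$ ($c{\left(r,l \right)} = -2 + \left(6 + 0\right) = -2 + 6 = 4$)
$G{\left(M \right)} = -12 + 2 M$ ($G{\left(M \right)} = \left(-8 + M\right) + \left(M - 4\right) = \left(-8 + M\right) + \left(-4 + M\right) = -12 + 2 M$)
$O{\left(d \right)} = 4 + d$ ($O{\left(d \right)} = d + 4 = 4 + d$)
$G{\left(16 \right)} + O{\left(63 \right)} = \left(-12 + 2 \cdot 16\right) + \left(4 + 63\right) = \left(-12 + 32\right) + 67 = 20 + 67 = 87$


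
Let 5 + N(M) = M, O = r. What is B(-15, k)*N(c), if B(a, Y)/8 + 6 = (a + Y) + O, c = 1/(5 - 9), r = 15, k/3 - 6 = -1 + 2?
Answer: -630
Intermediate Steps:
k = 21 (k = 18 + 3*(-1 + 2) = 18 + 3*1 = 18 + 3 = 21)
c = -¼ (c = 1/(-4) = -¼ ≈ -0.25000)
O = 15
N(M) = -5 + M
B(a, Y) = 72 + 8*Y + 8*a (B(a, Y) = -48 + 8*((a + Y) + 15) = -48 + 8*((Y + a) + 15) = -48 + 8*(15 + Y + a) = -48 + (120 + 8*Y + 8*a) = 72 + 8*Y + 8*a)
B(-15, k)*N(c) = (72 + 8*21 + 8*(-15))*(-5 - ¼) = (72 + 168 - 120)*(-21/4) = 120*(-21/4) = -630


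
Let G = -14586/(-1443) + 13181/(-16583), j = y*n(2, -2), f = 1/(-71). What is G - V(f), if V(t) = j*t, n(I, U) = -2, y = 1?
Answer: 57784479/6223363 ≈ 9.2851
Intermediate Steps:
f = -1/71 ≈ -0.014085
j = -2 (j = 1*(-2) = -2)
V(t) = -2*t
G = 816335/87653 (G = -14586*(-1/1443) + 13181*(-1/16583) = 374/37 - 1883/2369 = 816335/87653 ≈ 9.3133)
G - V(f) = 816335/87653 - (-2)*(-1)/71 = 816335/87653 - 1*2/71 = 816335/87653 - 2/71 = 57784479/6223363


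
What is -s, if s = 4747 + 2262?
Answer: -7009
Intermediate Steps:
s = 7009
-s = -1*7009 = -7009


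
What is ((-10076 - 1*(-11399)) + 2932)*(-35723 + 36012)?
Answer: 1229695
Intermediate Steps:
((-10076 - 1*(-11399)) + 2932)*(-35723 + 36012) = ((-10076 + 11399) + 2932)*289 = (1323 + 2932)*289 = 4255*289 = 1229695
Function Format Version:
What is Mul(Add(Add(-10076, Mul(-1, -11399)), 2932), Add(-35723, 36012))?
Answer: 1229695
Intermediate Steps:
Mul(Add(Add(-10076, Mul(-1, -11399)), 2932), Add(-35723, 36012)) = Mul(Add(Add(-10076, 11399), 2932), 289) = Mul(Add(1323, 2932), 289) = Mul(4255, 289) = 1229695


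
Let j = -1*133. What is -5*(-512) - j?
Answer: 2693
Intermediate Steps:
j = -133
-5*(-512) - j = -5*(-512) - 1*(-133) = 2560 + 133 = 2693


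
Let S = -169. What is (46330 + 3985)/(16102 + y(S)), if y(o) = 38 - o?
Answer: 145/47 ≈ 3.0851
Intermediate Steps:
(46330 + 3985)/(16102 + y(S)) = (46330 + 3985)/(16102 + (38 - 1*(-169))) = 50315/(16102 + (38 + 169)) = 50315/(16102 + 207) = 50315/16309 = 50315*(1/16309) = 145/47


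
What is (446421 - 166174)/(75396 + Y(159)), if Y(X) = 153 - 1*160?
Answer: 280247/75389 ≈ 3.7173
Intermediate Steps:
Y(X) = -7 (Y(X) = 153 - 160 = -7)
(446421 - 166174)/(75396 + Y(159)) = (446421 - 166174)/(75396 - 7) = 280247/75389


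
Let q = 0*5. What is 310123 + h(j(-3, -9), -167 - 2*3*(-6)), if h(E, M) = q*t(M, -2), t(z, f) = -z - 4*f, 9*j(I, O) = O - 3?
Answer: 310123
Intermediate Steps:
j(I, O) = -⅓ + O/9 (j(I, O) = (O - 3)/9 = (-3 + O)/9 = -⅓ + O/9)
q = 0
h(E, M) = 0 (h(E, M) = 0*(-M - 4*(-2)) = 0*(-M + 8) = 0*(8 - M) = 0)
310123 + h(j(-3, -9), -167 - 2*3*(-6)) = 310123 + 0 = 310123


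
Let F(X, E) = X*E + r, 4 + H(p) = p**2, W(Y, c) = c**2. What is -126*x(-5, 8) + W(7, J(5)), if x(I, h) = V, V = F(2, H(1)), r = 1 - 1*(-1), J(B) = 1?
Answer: 505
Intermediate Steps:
r = 2 (r = 1 + 1 = 2)
H(p) = -4 + p**2
F(X, E) = 2 + E*X (F(X, E) = X*E + 2 = E*X + 2 = 2 + E*X)
V = -4 (V = 2 + (-4 + 1**2)*2 = 2 + (-4 + 1)*2 = 2 - 3*2 = 2 - 6 = -4)
x(I, h) = -4
-126*x(-5, 8) + W(7, J(5)) = -126*(-4) + 1**2 = 504 + 1 = 505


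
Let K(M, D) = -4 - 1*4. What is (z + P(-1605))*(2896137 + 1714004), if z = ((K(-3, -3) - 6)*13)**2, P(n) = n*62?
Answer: -306048820426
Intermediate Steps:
K(M, D) = -8 (K(M, D) = -4 - 4 = -8)
P(n) = 62*n
z = 33124 (z = ((-8 - 6)*13)**2 = (-14*13)**2 = (-182)**2 = 33124)
(z + P(-1605))*(2896137 + 1714004) = (33124 + 62*(-1605))*(2896137 + 1714004) = (33124 - 99510)*4610141 = -66386*4610141 = -306048820426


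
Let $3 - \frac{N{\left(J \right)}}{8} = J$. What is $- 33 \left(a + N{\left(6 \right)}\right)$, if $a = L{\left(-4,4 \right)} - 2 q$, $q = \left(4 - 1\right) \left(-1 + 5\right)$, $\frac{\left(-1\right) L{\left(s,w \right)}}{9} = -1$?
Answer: $1287$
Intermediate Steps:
$N{\left(J \right)} = 24 - 8 J$
$L{\left(s,w \right)} = 9$ ($L{\left(s,w \right)} = \left(-9\right) \left(-1\right) = 9$)
$q = 12$ ($q = 3 \cdot 4 = 12$)
$a = -15$ ($a = 9 - 24 = -15$)
$- 33 \left(a + N{\left(6 \right)}\right) = - 33 \left(-15 + \left(24 - 48\right)\right) = - 33 \left(-15 - 24\right) = \left(-33\right) \left(-39\right) = 1287$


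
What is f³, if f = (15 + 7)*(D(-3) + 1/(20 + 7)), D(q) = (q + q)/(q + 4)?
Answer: -44437096088/19683 ≈ -2.2576e+6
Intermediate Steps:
D(q) = 2*q/(4 + q) (D(q) = (2*q)/(4 + q) = 2*q/(4 + q))
f = -3542/27 (f = (15 + 7)*(2*(-3)/(4 - 3) + 1/(20 + 7)) = 22*(2*(-3)/1 + 1/27) = 22*(2*(-3)*1 + 1/27) = 22*(-6 + 1/27) = 22*(-161/27) = -3542/27 ≈ -131.19)
f³ = (-3542/27)³ = -44437096088/19683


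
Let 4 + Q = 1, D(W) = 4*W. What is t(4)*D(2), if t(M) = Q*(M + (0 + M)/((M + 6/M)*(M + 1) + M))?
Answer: -2080/21 ≈ -99.048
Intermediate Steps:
Q = -3 (Q = -4 + 1 = -3)
t(M) = -3*M - 3*M/(M + (1 + M)*(M + 6/M)) (t(M) = -3*(M + (0 + M)/((M + 6/M)*(M + 1) + M)) = -3*(M + M/((M + 6/M)*(1 + M) + M)) = -3*(M + M/((1 + M)*(M + 6/M) + M)) = -3*(M + M/(M + (1 + M)*(M + 6/M))) = -3*M - 3*M/(M + (1 + M)*(M + 6/M)))
t(4)*D(2) = (-3*4*(6 + 4³ + 2*4² + 7*4)/(6 + 4³ + 2*4² + 6*4))*(4*2) = -3*4*(6 + 64 + 2*16 + 28)/(6 + 64 + 2*16 + 24)*8 = -3*4*(6 + 64 + 32 + 28)/(6 + 64 + 32 + 24)*8 = -3*4*130/126*8 = -3*4*1/126*130*8 = -260/21*8 = -2080/21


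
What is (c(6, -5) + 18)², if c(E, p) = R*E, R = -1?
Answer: 144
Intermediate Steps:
c(E, p) = -E
(c(6, -5) + 18)² = (-1*6 + 18)² = (-6 + 18)² = 12² = 144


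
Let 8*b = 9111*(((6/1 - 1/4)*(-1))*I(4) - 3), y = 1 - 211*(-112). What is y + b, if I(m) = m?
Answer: -23911/4 ≈ -5977.8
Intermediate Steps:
y = 23633 (y = 1 + 23632 = 23633)
b = -118443/4 (b = (9111*(((6/1 - 1/4)*(-1))*4 - 3))/8 = (9111*(((6*1 - 1*¼)*(-1))*4 - 3))/8 = (9111*(((6 - ¼)*(-1))*4 - 3))/8 = (9111*(((23/4)*(-1))*4 - 3))/8 = (9111*(-23/4*4 - 3))/8 = (9111*(-23 - 3))/8 = (9111*(-26))/8 = (⅛)*(-236886) = -118443/4 ≈ -29611.)
y + b = 23633 - 118443/4 = -23911/4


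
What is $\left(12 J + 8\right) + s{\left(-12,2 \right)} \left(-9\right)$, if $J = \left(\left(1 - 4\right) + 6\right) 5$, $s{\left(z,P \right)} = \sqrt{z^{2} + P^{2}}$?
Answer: $188 - 18 \sqrt{37} \approx 78.51$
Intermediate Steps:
$s{\left(z,P \right)} = \sqrt{P^{2} + z^{2}}$
$J = 15$ ($J = \left(\left(1 - 4\right) + 6\right) 5 = \left(-3 + 6\right) 5 = 3 \cdot 5 = 15$)
$\left(12 J + 8\right) + s{\left(-12,2 \right)} \left(-9\right) = \left(12 \cdot 15 + 8\right) + \sqrt{2^{2} + \left(-12\right)^{2}} \left(-9\right) = \left(180 + 8\right) + \sqrt{4 + 144} \left(-9\right) = 188 + \sqrt{148} \left(-9\right) = 188 + 2 \sqrt{37} \left(-9\right) = 188 - 18 \sqrt{37}$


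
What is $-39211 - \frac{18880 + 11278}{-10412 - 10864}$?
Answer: $- \frac{417111539}{10638} \approx -39210.0$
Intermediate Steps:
$-39211 - \frac{18880 + 11278}{-10412 - 10864} = -39211 - \frac{30158}{-21276} = -39211 - 30158 \left(- \frac{1}{21276}\right) = -39211 - - \frac{15079}{10638} = -39211 + \frac{15079}{10638} = - \frac{417111539}{10638}$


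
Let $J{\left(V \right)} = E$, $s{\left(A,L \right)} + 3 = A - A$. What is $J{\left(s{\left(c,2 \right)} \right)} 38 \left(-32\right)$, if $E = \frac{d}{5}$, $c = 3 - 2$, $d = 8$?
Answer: $- \frac{9728}{5} \approx -1945.6$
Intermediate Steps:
$c = 1$
$E = \frac{8}{5} \approx 1.6$
$s{\left(A,L \right)} = -3$ ($s{\left(A,L \right)} = -3 + \left(A - A\right) = -3 + 0 = -3$)
$J{\left(V \right)} = \frac{8}{5}$
$J{\left(s{\left(c,2 \right)} \right)} 38 \left(-32\right) = \frac{8}{5} \cdot 38 \left(-32\right) = \frac{304}{5} \left(-32\right) = - \frac{9728}{5}$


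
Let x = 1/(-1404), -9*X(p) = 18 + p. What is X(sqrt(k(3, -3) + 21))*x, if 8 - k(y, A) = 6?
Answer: 1/702 + sqrt(23)/12636 ≈ 0.0018040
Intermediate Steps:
k(y, A) = 2 (k(y, A) = 8 - 1*6 = 8 - 6 = 2)
X(p) = -2 - p/9 (X(p) = -(18 + p)/9 = -2 - p/9)
x = -1/1404 ≈ -0.00071225
X(sqrt(k(3, -3) + 21))*x = (-2 - sqrt(2 + 21)/9)*(-1/1404) = (-2 - sqrt(23)/9)*(-1/1404) = 1/702 + sqrt(23)/12636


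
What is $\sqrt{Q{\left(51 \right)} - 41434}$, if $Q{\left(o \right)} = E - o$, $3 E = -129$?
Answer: $2 i \sqrt{10382} \approx 203.78 i$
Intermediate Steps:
$E = -43$ ($E = \frac{1}{3} \left(-129\right) = -43$)
$Q{\left(o \right)} = -43 - o$
$\sqrt{Q{\left(51 \right)} - 41434} = \sqrt{\left(-43 - 51\right) - 41434} = \sqrt{-94 - 41434} = \sqrt{-41528} = 2 i \sqrt{10382}$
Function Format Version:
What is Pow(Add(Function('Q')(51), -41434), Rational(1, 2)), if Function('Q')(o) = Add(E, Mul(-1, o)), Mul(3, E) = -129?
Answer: Mul(2, I, Pow(10382, Rational(1, 2))) ≈ Mul(203.78, I)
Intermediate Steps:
E = -43 (E = Mul(Rational(1, 3), -129) = -43)
Function('Q')(o) = Add(-43, Mul(-1, o))
Pow(Add(Function('Q')(51), -41434), Rational(1, 2)) = Pow(Add(Add(-43, Mul(-1, 51)), -41434), Rational(1, 2)) = Pow(Add(Add(-43, -51), -41434), Rational(1, 2)) = Pow(Add(-94, -41434), Rational(1, 2)) = Pow(-41528, Rational(1, 2)) = Mul(2, I, Pow(10382, Rational(1, 2)))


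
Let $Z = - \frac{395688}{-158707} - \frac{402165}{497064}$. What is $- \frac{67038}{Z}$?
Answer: $- \frac{587606961665936}{14761762153} \approx -39806.0$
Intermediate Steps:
$Z = \frac{44285286459}{26295845416}$ ($Z = \left(-395688\right) \left(- \frac{1}{158707}\right) - \frac{134055}{165688} = \frac{395688}{158707} - \frac{134055}{165688} = \frac{44285286459}{26295845416} \approx 1.6841$)
$- \frac{67038}{Z} = - \frac{67038}{\frac{44285286459}{26295845416}} = \left(-67038\right) \frac{26295845416}{44285286459} = - \frac{587606961665936}{14761762153}$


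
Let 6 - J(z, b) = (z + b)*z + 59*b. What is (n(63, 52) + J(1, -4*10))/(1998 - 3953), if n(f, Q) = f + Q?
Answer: -504/391 ≈ -1.2890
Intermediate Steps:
n(f, Q) = Q + f
J(z, b) = 6 - 59*b - z*(b + z) (J(z, b) = 6 - ((z + b)*z + 59*b) = 6 - ((b + z)*z + 59*b) = 6 - (z*(b + z) + 59*b) = 6 - (59*b + z*(b + z)) = 6 + (-59*b - z*(b + z)) = 6 - 59*b - z*(b + z))
(n(63, 52) + J(1, -4*10))/(1998 - 3953) = ((52 + 63) + (6 - 1*1² - (-236)*10 - 1*(-4*10)*1))/(1998 - 3953) = (115 + (6 - 1*1 - 59*(-40) - 1*(-40)*1))/(-1955) = (115 + (6 - 1 + 2360 + 40))*(-1/1955) = (115 + 2405)*(-1/1955) = 2520*(-1/1955) = -504/391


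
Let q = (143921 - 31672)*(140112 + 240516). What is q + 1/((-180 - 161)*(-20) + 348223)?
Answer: 15169252071891997/355043 ≈ 4.2725e+10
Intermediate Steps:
q = 42725112372 (q = 112249*380628 = 42725112372)
q + 1/((-180 - 161)*(-20) + 348223) = 42725112372 + 1/((-180 - 161)*(-20) + 348223) = 42725112372 + 1/(-341*(-20) + 348223) = 42725112372 + 1/(6820 + 348223) = 42725112372 + 1/355043 = 15169252071891997/355043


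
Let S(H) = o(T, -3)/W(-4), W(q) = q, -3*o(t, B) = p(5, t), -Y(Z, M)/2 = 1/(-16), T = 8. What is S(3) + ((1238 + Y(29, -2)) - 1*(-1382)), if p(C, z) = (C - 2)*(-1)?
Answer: 20959/8 ≈ 2619.9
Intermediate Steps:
p(C, z) = 2 - C (p(C, z) = (-2 + C)*(-1) = 2 - C)
Y(Z, M) = ⅛ (Y(Z, M) = -2/(-16) = -2*(-1/16) = ⅛)
o(t, B) = 1 (o(t, B) = -(2 - 1*5)/3 = -(2 - 5)/3 = -⅓*(-3) = 1)
S(H) = -¼ (S(H) = 1/(-4) = 1*(-¼) = -¼)
S(3) + ((1238 + Y(29, -2)) - 1*(-1382)) = -¼ + ((1238 + ⅛) - 1*(-1382)) = -¼ + (9905/8 + 1382) = -¼ + 20961/8 = 20959/8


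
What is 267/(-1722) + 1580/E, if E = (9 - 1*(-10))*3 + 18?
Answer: 180049/8610 ≈ 20.912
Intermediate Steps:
E = 75 (E = (9 + 10)*3 + 18 = 19*3 + 18 = 57 + 18 = 75)
267/(-1722) + 1580/E = 267/(-1722) + 1580/75 = 267*(-1/1722) + 1580*(1/75) = -89/574 + 316/15 = 180049/8610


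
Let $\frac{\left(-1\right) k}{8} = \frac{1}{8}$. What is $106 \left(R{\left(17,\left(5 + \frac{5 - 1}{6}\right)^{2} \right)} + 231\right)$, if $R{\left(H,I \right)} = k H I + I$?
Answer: $- \frac{269770}{9} \approx -29974.0$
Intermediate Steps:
$k = -1$ ($k = - \frac{8}{8} = \left(-8\right) \frac{1}{8} = -1$)
$R{\left(H,I \right)} = I - H I$ ($R{\left(H,I \right)} = - H I + I = I - H I$)
$106 \left(R{\left(17,\left(5 + \frac{5 - 1}{6}\right)^{2} \right)} + 231\right) = 106 \left(\left(5 + \frac{5 - 1}{6}\right)^{2} \left(1 - 17\right) + 231\right) = 106 \left(\left(5 + \left(5 - 1\right) \frac{1}{6}\right)^{2} \left(1 - 17\right) + 231\right) = 106 \left(\left(5 + 4 \cdot \frac{1}{6}\right)^{2} \left(-16\right) + 231\right) = 106 \left(\left(5 + \frac{2}{3}\right)^{2} \left(-16\right) + 231\right) = 106 \left(\left(\frac{17}{3}\right)^{2} \left(-16\right) + 231\right) = 106 \left(\frac{289}{9} \left(-16\right) + 231\right) = 106 \left(- \frac{4624}{9} + 231\right) = 106 \left(- \frac{2545}{9}\right) = - \frac{269770}{9}$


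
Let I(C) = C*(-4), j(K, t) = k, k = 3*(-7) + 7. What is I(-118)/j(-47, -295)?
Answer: -236/7 ≈ -33.714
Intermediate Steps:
k = -14 (k = -21 + 7 = -14)
j(K, t) = -14
I(C) = -4*C
I(-118)/j(-47, -295) = -4*(-118)/(-14) = 472*(-1/14) = -236/7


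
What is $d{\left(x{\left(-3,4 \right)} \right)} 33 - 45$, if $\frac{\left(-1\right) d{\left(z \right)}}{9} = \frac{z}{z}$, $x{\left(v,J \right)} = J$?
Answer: $-342$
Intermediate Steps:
$d{\left(z \right)} = -9$ ($d{\left(z \right)} = - 9 \frac{z}{z} = \left(-9\right) 1 = -9$)
$d{\left(x{\left(-3,4 \right)} \right)} 33 - 45 = \left(-9\right) 33 - 45 = -297 - 45 = -342$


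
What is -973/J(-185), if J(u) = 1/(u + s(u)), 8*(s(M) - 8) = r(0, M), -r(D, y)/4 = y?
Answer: 164437/2 ≈ 82219.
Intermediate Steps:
r(D, y) = -4*y
s(M) = 8 - M/2 (s(M) = 8 + (-4*M)/8 = 8 - M/2)
J(u) = 1/(8 + u/2) (J(u) = 1/(u + (8 - u/2)) = 1/(8 + u/2))
-973/J(-185) = -973/(2/(16 - 185)) = -973/(2/(-169)) = -973/(2*(-1/169)) = -973/(-2/169) = -973*(-169/2) = 164437/2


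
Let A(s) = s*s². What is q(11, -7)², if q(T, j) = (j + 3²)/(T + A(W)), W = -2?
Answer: 4/9 ≈ 0.44444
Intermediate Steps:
A(s) = s³
q(T, j) = (9 + j)/(-8 + T) (q(T, j) = (j + 3²)/(T + (-2)³) = (j + 9)/(T - 8) = (9 + j)/(-8 + T))
q(11, -7)² = ((9 - 7)/(-8 + 11))² = (2/3)² = ((⅓)*2)² = (⅔)² = 4/9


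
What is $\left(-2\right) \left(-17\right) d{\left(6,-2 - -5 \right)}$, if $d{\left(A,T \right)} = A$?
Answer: $204$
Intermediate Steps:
$\left(-2\right) \left(-17\right) d{\left(6,-2 - -5 \right)} = \left(-2\right) \left(-17\right) 6 = 34 \cdot 6 = 204$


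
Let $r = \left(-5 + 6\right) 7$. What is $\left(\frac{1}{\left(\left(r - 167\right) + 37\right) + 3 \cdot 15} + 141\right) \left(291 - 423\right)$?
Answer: $- \frac{241934}{13} \approx -18610.0$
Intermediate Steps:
$r = 7$ ($r = 1 \cdot 7 = 7$)
$\left(\frac{1}{\left(\left(r - 167\right) + 37\right) + 3 \cdot 15} + 141\right) \left(291 - 423\right) = \left(\frac{1}{\left(\left(7 - 167\right) + 37\right) + 3 \cdot 15} + 141\right) \left(291 - 423\right) = \left(\frac{1}{\left(-160 + 37\right) + 45} + 141\right) \left(-132\right) = \left(\frac{1}{-123 + 45} + 141\right) \left(-132\right) = \left(\frac{1}{-78} + 141\right) \left(-132\right) = \left(- \frac{1}{78} + 141\right) \left(-132\right) = \frac{10997}{78} \left(-132\right) = - \frac{241934}{13}$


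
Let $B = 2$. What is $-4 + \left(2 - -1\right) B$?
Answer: $2$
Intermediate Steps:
$-4 + \left(2 - -1\right) B = -4 + \left(2 - -1\right) 2 = -4 + \left(2 + 1\right) 2 = -4 + 3 \cdot 2 = -4 + 6 = 2$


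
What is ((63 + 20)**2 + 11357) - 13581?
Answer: 4665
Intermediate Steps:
((63 + 20)**2 + 11357) - 13581 = (83**2 + 11357) - 13581 = (6889 + 11357) - 13581 = 18246 - 13581 = 4665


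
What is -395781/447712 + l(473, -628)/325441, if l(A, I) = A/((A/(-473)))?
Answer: -129015132197/145703840992 ≈ -0.88546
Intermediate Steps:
l(A, I) = -473 (l(A, I) = A/((A*(-1/473))) = A/((-A/473)) = A*(-473/A) = -473)
-395781/447712 + l(473, -628)/325441 = -395781/447712 - 473/325441 = -129015132197/145703840992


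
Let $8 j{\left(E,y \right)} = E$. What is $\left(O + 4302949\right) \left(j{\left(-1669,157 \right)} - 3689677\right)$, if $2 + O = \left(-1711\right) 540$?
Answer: $- \frac{99745194848595}{8} \approx -1.2468 \cdot 10^{13}$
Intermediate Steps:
$j{\left(E,y \right)} = \frac{E}{8}$
$O = -923942$ ($O = -2 - 923940 = -923942$)
$\left(O + 4302949\right) \left(j{\left(-1669,157 \right)} - 3689677\right) = \left(-923942 + 4302949\right) \left(\frac{1}{8} \left(-1669\right) - 3689677\right) = 3379007 \left(- \frac{1669}{8} - 3689677\right) = 3379007 \left(- \frac{29519085}{8}\right) = - \frac{99745194848595}{8}$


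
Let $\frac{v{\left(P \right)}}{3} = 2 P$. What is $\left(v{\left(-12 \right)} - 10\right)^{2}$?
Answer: $6724$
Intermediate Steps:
$v{\left(P \right)} = 6 P$ ($v{\left(P \right)} = 3 \cdot 2 P = 6 P$)
$\left(v{\left(-12 \right)} - 10\right)^{2} = \left(6 \left(-12\right) - 10\right)^{2} = \left(-72 - 10\right)^{2} = \left(-82\right)^{2} = 6724$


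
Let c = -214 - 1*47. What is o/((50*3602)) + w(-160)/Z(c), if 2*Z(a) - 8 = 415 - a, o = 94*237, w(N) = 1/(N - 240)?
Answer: 30474503/246376800 ≈ 0.12369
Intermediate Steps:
w(N) = 1/(-240 + N)
o = 22278
c = -261 (c = -214 - 47 = -261)
Z(a) = 423/2 - a/2 (Z(a) = 4 + (415 - a)/2 = 4 + (415/2 - a/2) = 423/2 - a/2)
o/((50*3602)) + w(-160)/Z(c) = 22278/((50*3602)) + 1/((-240 - 160)*(423/2 - ½*(-261))) = 22278/180100 + 1/((-400)*(423/2 + 261/2)) = 22278*(1/180100) - 1/400/342 = 11139/90050 - 1/400*1/342 = 11139/90050 - 1/136800 = 30474503/246376800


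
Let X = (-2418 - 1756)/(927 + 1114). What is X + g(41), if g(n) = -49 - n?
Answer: -187864/2041 ≈ -92.045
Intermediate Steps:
X = -4174/2041 ≈ -2.0451
X + g(41) = -4174/2041 + (-49 - 1*41) = -4174/2041 + (-49 - 41) = -4174/2041 - 90 = -187864/2041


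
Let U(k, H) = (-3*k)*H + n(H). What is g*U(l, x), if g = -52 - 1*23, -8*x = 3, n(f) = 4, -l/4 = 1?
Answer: 75/2 ≈ 37.500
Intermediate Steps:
l = -4 (l = -4*1 = -4)
x = -3/8 (x = -1/8*3 = -3/8 ≈ -0.37500)
U(k, H) = 4 - 3*H*k (U(k, H) = (-3*k)*H + 4 = -3*H*k + 4 = 4 - 3*H*k)
g = -75 (g = -52 - 23 = -75)
g*U(l, x) = -75*(4 - 3*(-3/8)*(-4)) = -75*(4 - 9/2) = -75*(-1/2) = 75/2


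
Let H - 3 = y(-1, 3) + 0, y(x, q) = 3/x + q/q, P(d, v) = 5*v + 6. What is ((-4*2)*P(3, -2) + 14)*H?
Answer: 46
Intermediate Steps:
P(d, v) = 6 + 5*v
y(x, q) = 1 + 3/x (y(x, q) = 3/x + 1 = 1 + 3/x)
H = 1 (H = 3 + ((3 - 1)/(-1) + 0) = 3 + (-1*2 + 0) = 3 + (-2 + 0) = 3 - 2 = 1)
((-4*2)*P(3, -2) + 14)*H = ((-4*2)*(6 + 5*(-2)) + 14)*1 = (-8*(6 - 10) + 14)*1 = (-8*(-4) + 14)*1 = (32 + 14)*1 = 46*1 = 46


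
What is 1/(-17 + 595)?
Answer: 1/578 ≈ 0.0017301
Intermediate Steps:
1/(-17 + 595) = 1/578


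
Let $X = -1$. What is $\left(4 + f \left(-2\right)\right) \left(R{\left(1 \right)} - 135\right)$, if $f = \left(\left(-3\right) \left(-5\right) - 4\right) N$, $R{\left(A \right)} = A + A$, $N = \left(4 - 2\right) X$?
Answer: $-6384$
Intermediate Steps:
$N = -2$ ($N = \left(4 - 2\right) \left(-1\right) = 2 \left(-1\right) = -2$)
$R{\left(A \right)} = 2 A$
$f = -22$ ($f = \left(\left(-3\right) \left(-5\right) - 4\right) \left(-2\right) = \left(15 - 4\right) \left(-2\right) = 11 \left(-2\right) = -22$)
$\left(4 + f \left(-2\right)\right) \left(R{\left(1 \right)} - 135\right) = \left(4 - -44\right) \left(2 \cdot 1 - 135\right) = \left(4 + 44\right) \left(2 - 135\right) = 48 \left(-133\right) = -6384$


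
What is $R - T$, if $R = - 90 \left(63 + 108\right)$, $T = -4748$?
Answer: $-10642$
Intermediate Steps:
$R = -15390$ ($R = \left(-90\right) 171 = -15390$)
$R - T = -15390 - -4748 = -15390 + 4748 = -10642$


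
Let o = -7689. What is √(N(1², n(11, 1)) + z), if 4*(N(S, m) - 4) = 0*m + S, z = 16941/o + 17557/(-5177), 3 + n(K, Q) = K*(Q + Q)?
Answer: I*√946922227821823/26537302 ≈ 1.1596*I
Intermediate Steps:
n(K, Q) = -3 + 2*K*Q (n(K, Q) = -3 + K*(Q + Q) = -3 + K*(2*Q) = -3 + 2*K*Q)
z = -74233110/13268651 (z = 16941/(-7689) + 17557/(-5177) = 16941*(-1/7689) + 17557*(-1/5177) = -5647/2563 - 17557/5177 = -74233110/13268651 ≈ -5.5946)
N(S, m) = 4 + S/4 (N(S, m) = 4 + (0*m + S)/4 = 4 + (0 + S)/4 = 4 + S/4)
√(N(1², n(11, 1)) + z) = √((4 + (¼)*1²) - 74233110/13268651) = √((4 + (¼)*1) - 74233110/13268651) = √((4 + ¼) - 74233110/13268651) = √(17/4 - 74233110/13268651) = √(-71365373/53074604) = I*√946922227821823/26537302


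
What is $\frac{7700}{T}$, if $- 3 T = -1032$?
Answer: $\frac{1925}{86} \approx 22.384$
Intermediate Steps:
$T = 344$ ($T = \left(- \frac{1}{3}\right) \left(-1032\right) = 344$)
$\frac{7700}{T} = \frac{7700}{344} = 7700 \cdot \frac{1}{344} = \frac{1925}{86}$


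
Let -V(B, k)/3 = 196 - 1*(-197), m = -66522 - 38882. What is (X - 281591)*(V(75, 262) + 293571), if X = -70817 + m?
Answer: -133860566304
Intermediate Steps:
m = -105404
V(B, k) = -1179 (V(B, k) = -3*(196 - 1*(-197)) = -3*(196 + 197) = -3*393 = -1179)
X = -176221 (X = -70817 - 105404 = -176221)
(X - 281591)*(V(75, 262) + 293571) = (-176221 - 281591)*(-1179 + 293571) = -457812*292392 = -133860566304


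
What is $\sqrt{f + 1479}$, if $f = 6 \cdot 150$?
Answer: $\sqrt{2379} \approx 48.775$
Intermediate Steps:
$f = 900$
$\sqrt{f + 1479} = \sqrt{900 + 1479} = \sqrt{2379}$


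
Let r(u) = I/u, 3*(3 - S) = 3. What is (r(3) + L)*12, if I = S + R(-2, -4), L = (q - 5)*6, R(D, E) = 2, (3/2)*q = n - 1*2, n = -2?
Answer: -536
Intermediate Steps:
S = 2 (S = 3 - ⅓*3 = 3 - 1 = 2)
q = -8/3 (q = 2*(-2 - 1*2)/3 = 2*(-2 - 2)/3 = (⅔)*(-4) = -8/3 ≈ -2.6667)
L = -46 (L = (-8/3 - 5)*6 = -23/3*6 = -46)
I = 4 (I = 2 + 2 = 4)
r(u) = 4/u
(r(3) + L)*12 = (4/3 - 46)*12 = -134/3*12 = -536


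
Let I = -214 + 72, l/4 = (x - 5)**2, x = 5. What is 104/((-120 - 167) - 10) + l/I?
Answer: -104/297 ≈ -0.35017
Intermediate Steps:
l = 0 (l = 4*(5 - 5)**2 = 4*0**2 = 4*0 = 0)
I = -142
104/((-120 - 167) - 10) + l/I = 104/((-120 - 167) - 10) + 0/(-142) = 104/(-287 - 10) + 0*(-1/142) = 104/(-297) + 0 = 104*(-1/297) + 0 = -104/297 + 0 = -104/297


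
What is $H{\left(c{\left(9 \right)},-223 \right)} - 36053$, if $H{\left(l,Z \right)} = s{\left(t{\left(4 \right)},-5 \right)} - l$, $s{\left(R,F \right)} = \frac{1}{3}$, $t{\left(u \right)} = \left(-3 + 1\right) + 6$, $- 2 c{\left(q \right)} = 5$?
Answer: $- \frac{216301}{6} \approx -36050.0$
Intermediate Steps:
$c{\left(q \right)} = - \frac{5}{2}$ ($c{\left(q \right)} = \left(- \frac{1}{2}\right) 5 = - \frac{5}{2}$)
$t{\left(u \right)} = 4$ ($t{\left(u \right)} = -2 + 6 = 4$)
$s{\left(R,F \right)} = \frac{1}{3}$
$H{\left(l,Z \right)} = \frac{1}{3} - l$
$H{\left(c{\left(9 \right)},-223 \right)} - 36053 = \left(\frac{1}{3} - - \frac{5}{2}\right) - 36053 = \left(\frac{1}{3} + \frac{5}{2}\right) - 36053 = \frac{17}{6} - 36053 = - \frac{216301}{6}$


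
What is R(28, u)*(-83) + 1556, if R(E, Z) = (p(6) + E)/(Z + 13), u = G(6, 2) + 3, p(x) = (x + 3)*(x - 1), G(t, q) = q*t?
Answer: 37509/28 ≈ 1339.6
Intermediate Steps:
p(x) = (-1 + x)*(3 + x) (p(x) = (3 + x)*(-1 + x) = (-1 + x)*(3 + x))
u = 15 (u = 2*6 + 3 = 12 + 3 = 15)
R(E, Z) = (45 + E)/(13 + Z) (R(E, Z) = ((-3 + 6**2 + 2*6) + E)/(Z + 13) = ((-3 + 36 + 12) + E)/(13 + Z) = (45 + E)/(13 + Z))
R(28, u)*(-83) + 1556 = ((45 + 28)/(13 + 15))*(-83) + 1556 = (73/28)*(-83) + 1556 = -6059/28 + 1556 = 37509/28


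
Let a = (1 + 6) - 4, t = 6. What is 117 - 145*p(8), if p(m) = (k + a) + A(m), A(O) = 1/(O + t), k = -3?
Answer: 1493/14 ≈ 106.64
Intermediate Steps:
A(O) = 1/(6 + O) (A(O) = 1/(O + 6) = 1/(6 + O))
a = 3 (a = 7 - 4 = 3)
p(m) = 1/(6 + m) (p(m) = (-3 + 3) + 1/(6 + m) = 0 + 1/(6 + m) = 1/(6 + m))
117 - 145*p(8) = 117 - 145/(6 + 8) = 117 - 145/14 = 1493/14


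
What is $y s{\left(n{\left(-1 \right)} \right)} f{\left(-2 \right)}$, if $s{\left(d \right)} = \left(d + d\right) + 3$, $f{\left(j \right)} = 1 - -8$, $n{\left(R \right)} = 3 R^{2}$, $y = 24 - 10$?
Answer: $1134$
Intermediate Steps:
$y = 14$ ($y = 24 - 10 = 14$)
$f{\left(j \right)} = 9$ ($f{\left(j \right)} = 1 + 8 = 9$)
$s{\left(d \right)} = 3 + 2 d$ ($s{\left(d \right)} = 2 d + 3 = 3 + 2 d$)
$y s{\left(n{\left(-1 \right)} \right)} f{\left(-2 \right)} = 14 \left(3 + 2 \cdot 3 \left(-1\right)^{2}\right) 9 = 14 \left(3 + 2 \cdot 3 \cdot 1\right) 9 = 14 \left(3 + 2 \cdot 3\right) 9 = 14 \left(3 + 6\right) 9 = 14 \cdot 9 \cdot 9 = 126 \cdot 9 = 1134$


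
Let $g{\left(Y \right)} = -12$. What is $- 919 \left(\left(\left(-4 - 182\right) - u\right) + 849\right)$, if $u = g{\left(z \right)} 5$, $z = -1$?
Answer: $-664437$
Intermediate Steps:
$u = -60$ ($u = \left(-12\right) 5 = -60$)
$- 919 \left(\left(\left(-4 - 182\right) - u\right) + 849\right) = - 919 \left(\left(\left(-4 - 182\right) - -60\right) + 849\right) = - 919 \left(\left(\left(-4 - 182\right) + 60\right) + 849\right) = - 919 \left(\left(-186 + 60\right) + 849\right) = - 919 \left(-126 + 849\right) = \left(-919\right) 723 = -664437$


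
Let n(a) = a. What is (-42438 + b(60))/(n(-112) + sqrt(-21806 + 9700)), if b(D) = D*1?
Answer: 2373168/12325 + 21189*I*sqrt(12106)/12325 ≈ 192.55 + 189.16*I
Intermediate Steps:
b(D) = D
(-42438 + b(60))/(n(-112) + sqrt(-21806 + 9700)) = (-42438 + 60)/(-112 + sqrt(-21806 + 9700)) = -42378/(-112 + sqrt(-12106)) = -42378/(-112 + I*sqrt(12106))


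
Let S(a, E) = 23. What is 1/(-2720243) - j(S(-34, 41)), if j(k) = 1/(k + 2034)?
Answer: -2722300/5595539851 ≈ -0.00048651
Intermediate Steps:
j(k) = 1/(2034 + k)
1/(-2720243) - j(S(-34, 41)) = 1/(-2720243) - 1/(2034 + 23) = -1/2720243 - 1/2057 = -2722300/5595539851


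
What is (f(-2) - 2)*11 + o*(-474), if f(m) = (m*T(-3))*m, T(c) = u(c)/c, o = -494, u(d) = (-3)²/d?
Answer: 234178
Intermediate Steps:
u(d) = 9/d
T(c) = 9/c² (T(c) = (9/c)/c = 9/c²)
f(m) = m² (f(m) = (m*(9/(-3)²))*m = (m*(9*(⅑)))*m = (m*1)*m = m*m = m²)
(f(-2) - 2)*11 + o*(-474) = ((-2)² - 2)*11 - 494*(-474) = (4 - 2)*11 + 234156 = 2*11 + 234156 = 22 + 234156 = 234178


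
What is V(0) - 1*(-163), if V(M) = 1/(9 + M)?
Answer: 1468/9 ≈ 163.11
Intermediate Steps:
V(0) - 1*(-163) = 1/(9 + 0) - 1*(-163) = 1/9 + 163 = ⅑ + 163 = 1468/9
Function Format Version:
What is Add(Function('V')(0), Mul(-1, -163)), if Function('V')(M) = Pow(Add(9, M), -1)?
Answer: Rational(1468, 9) ≈ 163.11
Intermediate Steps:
Add(Function('V')(0), Mul(-1, -163)) = Add(Pow(Add(9, 0), -1), Mul(-1, -163)) = Add(Pow(9, -1), 163) = Add(Rational(1, 9), 163) = Rational(1468, 9)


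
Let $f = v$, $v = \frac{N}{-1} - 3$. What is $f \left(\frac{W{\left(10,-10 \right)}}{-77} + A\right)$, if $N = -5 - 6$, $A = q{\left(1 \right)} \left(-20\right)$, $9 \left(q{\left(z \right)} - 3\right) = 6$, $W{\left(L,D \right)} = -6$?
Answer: $- \frac{135376}{231} \approx -586.04$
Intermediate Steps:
$q{\left(z \right)} = \frac{11}{3}$ ($q{\left(z \right)} = 3 + \frac{1}{9} \cdot 6 = 3 + \frac{2}{3} = \frac{11}{3}$)
$A = - \frac{220}{3}$ ($A = \frac{11}{3} \left(-20\right) = - \frac{220}{3} \approx -73.333$)
$N = -11$ ($N = -5 - 6 = -11$)
$v = 8$ ($v = \frac{1}{-1} \left(-11\right) - 3 = \left(-1\right) \left(-11\right) - 3 = 11 - 3 = 8$)
$f = 8$
$f \left(\frac{W{\left(10,-10 \right)}}{-77} + A\right) = 8 \left(- \frac{6}{-77} - \frac{220}{3}\right) = 8 \left(\left(-6\right) \left(- \frac{1}{77}\right) - \frac{220}{3}\right) = 8 \left(\frac{6}{77} - \frac{220}{3}\right) = 8 \left(- \frac{16922}{231}\right) = - \frac{135376}{231}$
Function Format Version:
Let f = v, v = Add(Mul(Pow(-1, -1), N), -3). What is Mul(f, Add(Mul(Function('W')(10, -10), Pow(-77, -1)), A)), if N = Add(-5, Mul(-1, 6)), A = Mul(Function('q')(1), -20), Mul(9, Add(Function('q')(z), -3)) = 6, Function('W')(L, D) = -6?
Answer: Rational(-135376, 231) ≈ -586.04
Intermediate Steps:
Function('q')(z) = Rational(11, 3) (Function('q')(z) = Add(3, Mul(Rational(1, 9), 6)) = Add(3, Rational(2, 3)) = Rational(11, 3))
A = Rational(-220, 3) (A = Mul(Rational(11, 3), -20) = Rational(-220, 3) ≈ -73.333)
N = -11 (N = Add(-5, -6) = -11)
v = 8 (v = Add(Mul(Pow(-1, -1), -11), -3) = Add(Mul(-1, -11), -3) = Add(11, -3) = 8)
f = 8
Mul(f, Add(Mul(Function('W')(10, -10), Pow(-77, -1)), A)) = Mul(8, Add(Mul(-6, Pow(-77, -1)), Rational(-220, 3))) = Mul(8, Add(Mul(-6, Rational(-1, 77)), Rational(-220, 3))) = Mul(8, Add(Rational(6, 77), Rational(-220, 3))) = Mul(8, Rational(-16922, 231)) = Rational(-135376, 231)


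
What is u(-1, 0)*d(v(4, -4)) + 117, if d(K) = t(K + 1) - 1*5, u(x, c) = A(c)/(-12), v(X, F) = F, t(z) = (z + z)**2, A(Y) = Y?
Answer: 117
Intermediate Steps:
t(z) = 4*z**2 (t(z) = (2*z)**2 = 4*z**2)
u(x, c) = -c/12 (u(x, c) = c/(-12) = c*(-1/12) = -c/12)
d(K) = -5 + 4*(1 + K)**2 (d(K) = 4*(K + 1)**2 - 1*5 = 4*(1 + K)**2 - 5 = -5 + 4*(1 + K)**2)
u(-1, 0)*d(v(4, -4)) + 117 = (-1/12*0)*(-5 + 4*(1 - 4)**2) + 117 = 0*(-5 + 4*(-3)**2) + 117 = 0*(-5 + 4*9) + 117 = 0*(-5 + 36) + 117 = 0*31 + 117 = 0 + 117 = 117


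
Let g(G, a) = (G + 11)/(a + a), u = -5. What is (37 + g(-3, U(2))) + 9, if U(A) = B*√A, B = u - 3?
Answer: 46 - √2/4 ≈ 45.646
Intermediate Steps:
B = -8 (B = -5 - 3 = -8)
U(A) = -8*√A
g(G, a) = (11 + G)/(2*a) (g(G, a) = (11 + G)/((2*a)) = (11 + G)*(1/(2*a)) = (11 + G)/(2*a))
(37 + g(-3, U(2))) + 9 = (37 + (11 - 3)/(2*((-8*√2)))) + 9 = (37 + (½)*(-√2/16)*8) + 9 = (37 - √2/4) + 9 = 46 - √2/4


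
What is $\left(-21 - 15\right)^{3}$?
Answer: $-46656$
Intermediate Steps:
$\left(-21 - 15\right)^{3} = \left(-36\right)^{3} = -46656$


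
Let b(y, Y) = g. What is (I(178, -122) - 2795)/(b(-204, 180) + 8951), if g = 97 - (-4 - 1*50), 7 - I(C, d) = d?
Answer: -1333/4551 ≈ -0.29290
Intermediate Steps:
I(C, d) = 7 - d
g = 151 (g = 97 - (-4 - 50) = 97 - 1*(-54) = 97 + 54 = 151)
b(y, Y) = 151
(I(178, -122) - 2795)/(b(-204, 180) + 8951) = ((7 - 1*(-122)) - 2795)/(151 + 8951) = ((7 + 122) - 2795)/9102 = (129 - 2795)*(1/9102) = -2666*1/9102 = -1333/4551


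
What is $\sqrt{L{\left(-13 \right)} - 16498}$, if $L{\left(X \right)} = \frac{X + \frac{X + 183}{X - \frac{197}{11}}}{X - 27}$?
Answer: $\frac{i \sqrt{6599015}}{20} \approx 128.44 i$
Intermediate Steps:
$L{\left(X \right)} = \frac{X + \frac{183 + X}{- \frac{197}{11} + X}}{-27 + X}$ ($L{\left(X \right)} = \frac{X + \frac{183 + X}{X - \frac{197}{11}}}{-27 + X} = \frac{X + \frac{183 + X}{- \frac{197}{11} + X}}{-27 + X}$)
$\sqrt{L{\left(-13 \right)} - 16498} = \sqrt{\frac{2013 - -2418 + 11 \left(-13\right)^{2}}{5319 - -6422 + 11 \left(-13\right)^{2}} - 16498} = \sqrt{\frac{2013 + 2418 + 11 \cdot 169}{5319 + 6422 + 11 \cdot 169} - 16498} = \sqrt{\frac{2013 + 2418 + 1859}{5319 + 6422 + 1859} - 16498} = \sqrt{\frac{1}{13600} \cdot 6290 - 16498} = \sqrt{\frac{37}{80} - 16498} = \sqrt{- \frac{1319803}{80}} = \frac{i \sqrt{6599015}}{20}$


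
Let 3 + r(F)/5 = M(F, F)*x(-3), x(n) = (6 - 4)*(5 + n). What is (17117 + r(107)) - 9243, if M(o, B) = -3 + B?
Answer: 9939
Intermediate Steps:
x(n) = 10 + 2*n (x(n) = 2*(5 + n) = 10 + 2*n)
r(F) = -75 + 20*F (r(F) = -15 + 5*((-3 + F)*(10 + 2*(-3))) = -15 + 5*((-3 + F)*(10 - 6)) = -15 + 5*((-3 + F)*4) = -15 + 5*(-12 + 4*F) = -15 + (-60 + 20*F) = -75 + 20*F)
(17117 + r(107)) - 9243 = (17117 + (-75 + 20*107)) - 9243 = (17117 + (-75 + 2140)) - 9243 = (17117 + 2065) - 9243 = 19182 - 9243 = 9939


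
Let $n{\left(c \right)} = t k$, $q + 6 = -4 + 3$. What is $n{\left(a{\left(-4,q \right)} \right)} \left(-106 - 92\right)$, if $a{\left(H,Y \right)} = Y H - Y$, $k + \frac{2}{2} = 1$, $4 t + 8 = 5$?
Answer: $0$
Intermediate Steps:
$q = -7$ ($q = -6 + \left(-4 + 3\right) = -6 - 1 = -7$)
$t = - \frac{3}{4}$ ($t = -2 + \frac{1}{4} \cdot 5 = -2 + \frac{5}{4} = - \frac{3}{4} \approx -0.75$)
$k = 0$ ($k = -1 + 1 = 0$)
$a{\left(H,Y \right)} = - Y + H Y$ ($a{\left(H,Y \right)} = H Y - Y = - Y + H Y$)
$n{\left(c \right)} = 0$ ($n{\left(c \right)} = \left(- \frac{3}{4}\right) 0 = 0$)
$n{\left(a{\left(-4,q \right)} \right)} \left(-106 - 92\right) = 0 \left(-106 - 92\right) = 0 \left(-198\right) = 0$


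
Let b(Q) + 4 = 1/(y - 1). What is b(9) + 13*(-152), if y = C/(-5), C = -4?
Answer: -1985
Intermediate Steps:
y = 4/5 (y = -4/(-5) = -4*(-1/5) = 4/5 ≈ 0.80000)
b(Q) = -9 (b(Q) = -4 + 1/(4/5 - 1) = -4 + 1/(-1/5) = -4 - 5 = -9)
b(9) + 13*(-152) = -9 + 13*(-152) = -9 - 1976 = -1985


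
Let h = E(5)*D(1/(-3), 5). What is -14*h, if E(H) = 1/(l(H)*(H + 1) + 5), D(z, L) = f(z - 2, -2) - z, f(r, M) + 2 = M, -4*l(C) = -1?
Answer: 308/39 ≈ 7.8974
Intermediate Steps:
l(C) = 1/4 (l(C) = -1/4*(-1) = 1/4)
f(r, M) = -2 + M
D(z, L) = -4 - z (D(z, L) = (-2 - 2) - z = -4 - z)
E(H) = 1/(21/4 + H/4) (E(H) = 1/((H + 1)/4 + 5) = 1/((1 + H)/4 + 5) = 1/((1/4 + H/4) + 5) = 1/(21/4 + H/4))
h = -22/39 (h = (4/(21 + 5))*(-4 - 1/(-3)) = (4/26)*(-4 - 1*(-1/3)) = (4*(1/26))*(-4 + 1/3) = (2/13)*(-11/3) = -22/39 ≈ -0.56410)
-14*h = -14*(-22/39) = 308/39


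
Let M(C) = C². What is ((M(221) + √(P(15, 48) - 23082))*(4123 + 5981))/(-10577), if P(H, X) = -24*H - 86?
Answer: -493489464/10577 - 20208*I*√5882/10577 ≈ -46657.0 - 146.53*I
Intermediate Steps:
P(H, X) = -86 - 24*H
((M(221) + √(P(15, 48) - 23082))*(4123 + 5981))/(-10577) = ((221² + √((-86 - 24*15) - 23082))*(4123 + 5981))/(-10577) = ((48841 + √((-86 - 360) - 23082))*10104)*(-1/10577) = ((48841 + √(-446 - 23082))*10104)*(-1/10577) = ((48841 + √(-23528))*10104)*(-1/10577) = ((48841 + 2*I*√5882)*10104)*(-1/10577) = (493489464 + 20208*I*√5882)*(-1/10577) = -493489464/10577 - 20208*I*√5882/10577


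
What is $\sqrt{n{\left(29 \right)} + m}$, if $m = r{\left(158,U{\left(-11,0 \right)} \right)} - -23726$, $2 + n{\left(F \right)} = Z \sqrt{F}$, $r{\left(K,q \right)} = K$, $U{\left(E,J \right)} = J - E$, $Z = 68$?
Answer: $\sqrt{23882 + 68 \sqrt{29}} \approx 155.72$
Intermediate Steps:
$n{\left(F \right)} = -2 + 68 \sqrt{F}$
$m = 23884$ ($m = 158 - -23726 = 158 + 23726 = 23884$)
$\sqrt{n{\left(29 \right)} + m} = \sqrt{\left(-2 + 68 \sqrt{29}\right) + 23884} = \sqrt{23882 + 68 \sqrt{29}}$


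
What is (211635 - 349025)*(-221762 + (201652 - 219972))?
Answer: 32984865980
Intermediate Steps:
(211635 - 349025)*(-221762 + (201652 - 219972)) = -137390*(-221762 - 18320) = -137390*(-240082) = 32984865980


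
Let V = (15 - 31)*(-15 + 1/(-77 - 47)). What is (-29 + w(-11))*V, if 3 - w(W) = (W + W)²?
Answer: -3796440/31 ≈ -1.2247e+5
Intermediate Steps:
V = 7444/31 (V = -16*(-15 + 1/(-124)) = -16*(-15 - 1/124) = -16*(-1861/124) = 7444/31 ≈ 240.13)
w(W) = 3 - 4*W² (w(W) = 3 - (W + W)² = 3 - (2*W)² = 3 - 4*W²)
(-29 + w(-11))*V = (-29 + (3 - 4*(-11)²))*(7444/31) = (-29 + (3 - 4*121))*(7444/31) = (-29 + (3 - 484))*(7444/31) = (-29 - 481)*(7444/31) = -510*7444/31 = -3796440/31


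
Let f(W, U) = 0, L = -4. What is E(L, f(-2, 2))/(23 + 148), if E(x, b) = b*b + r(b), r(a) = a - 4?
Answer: -4/171 ≈ -0.023392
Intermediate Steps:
r(a) = -4 + a
E(x, b) = -4 + b + b² (E(x, b) = b*b + (-4 + b) = b² + (-4 + b) = -4 + b + b²)
E(L, f(-2, 2))/(23 + 148) = (-4 + 0 + 0²)/(23 + 148) = (-4 + 0 + 0)/171 = (1/171)*(-4) = -4/171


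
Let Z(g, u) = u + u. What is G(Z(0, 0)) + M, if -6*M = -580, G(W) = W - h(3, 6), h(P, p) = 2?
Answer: 284/3 ≈ 94.667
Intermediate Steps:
Z(g, u) = 2*u
G(W) = -2 + W (G(W) = W - 1*2 = W - 2 = -2 + W)
M = 290/3 (M = -1/6*(-580) = 290/3 ≈ 96.667)
G(Z(0, 0)) + M = (-2 + 2*0) + 290/3 = (-2 + 0) + 290/3 = -2 + 290/3 = 284/3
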